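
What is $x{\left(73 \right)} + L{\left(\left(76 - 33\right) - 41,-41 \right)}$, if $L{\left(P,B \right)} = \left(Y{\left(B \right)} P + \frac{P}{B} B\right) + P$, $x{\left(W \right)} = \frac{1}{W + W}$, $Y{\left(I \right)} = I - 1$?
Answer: $- \frac{11679}{146} \approx -79.993$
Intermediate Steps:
$Y{\left(I \right)} = -1 + I$
$x{\left(W \right)} = \frac{1}{2 W}$
$L{\left(P,B \right)} = 2 P + P \left(-1 + B\right)$ ($L{\left(P,B \right)} = \left(\left(-1 + B\right) P + \frac{P}{B} B\right) + P = \left(P \left(-1 + B\right) + P\right) + P = \left(P + P \left(-1 + B\right)\right) + P = 2 P + P \left(-1 + B\right)$)
$x{\left(73 \right)} + L{\left(\left(76 - 33\right) - 41,-41 \right)} = \frac{1}{2 \cdot 73} + \left(\left(76 - 33\right) - 41\right) \left(1 - 41\right) = \frac{1}{2} \cdot \frac{1}{73} + \left(43 - 41\right) \left(-40\right) = \frac{1}{146} + 2 \left(-40\right) = \frac{1}{146} - 80 = - \frac{11679}{146}$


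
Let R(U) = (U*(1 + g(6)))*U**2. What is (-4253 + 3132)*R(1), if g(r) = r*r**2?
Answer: -243257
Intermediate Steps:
g(r) = r**3
R(U) = 217*U**3 (R(U) = (U*(1 + 6**3))*U**2 = (U*(1 + 216))*U**2 = (U*217)*U**2 = (217*U)*U**2 = 217*U**3)
(-4253 + 3132)*R(1) = (-4253 + 3132)*(217*1**3) = -243257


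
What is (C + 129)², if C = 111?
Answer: 57600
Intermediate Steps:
(C + 129)² = (111 + 129)² = 240² = 57600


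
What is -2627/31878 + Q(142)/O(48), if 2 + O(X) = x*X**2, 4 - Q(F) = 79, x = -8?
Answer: -11508817/146909763 ≈ -0.078339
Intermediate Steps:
Q(F) = -75 (Q(F) = 4 - 1*79 = 4 - 79 = -75)
O(X) = -2 - 8*X**2
-2627/31878 + Q(142)/O(48) = -2627/31878 - 75/(-2 - 8*48**2) = -2627*1/31878 - 75/(-2 - 8*2304) = -2627/31878 - 75/(-2 - 18432) = -2627/31878 - 75/(-18434) = -2627/31878 - 75*(-1/18434) = -2627/31878 + 75/18434 = -11508817/146909763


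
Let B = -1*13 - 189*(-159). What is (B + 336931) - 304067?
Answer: 62902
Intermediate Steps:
B = 30038 (B = -13 + 30051 = 30038)
(B + 336931) - 304067 = (30038 + 336931) - 304067 = 366969 - 304067 = 62902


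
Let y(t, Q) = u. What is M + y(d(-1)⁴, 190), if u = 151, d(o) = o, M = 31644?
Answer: 31795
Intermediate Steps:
y(t, Q) = 151
M + y(d(-1)⁴, 190) = 31644 + 151 = 31795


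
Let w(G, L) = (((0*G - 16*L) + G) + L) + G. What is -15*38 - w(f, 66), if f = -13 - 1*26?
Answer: 498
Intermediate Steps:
f = -39 (f = -13 - 26 = -39)
w(G, L) = -15*L + 2*G (w(G, L) = (((0 - 16*L) + G) + L) + G = ((-16*L + G) + L) + G = ((G - 16*L) + L) + G = (G - 15*L) + G = -15*L + 2*G)
-15*38 - w(f, 66) = -15*38 - (-15*66 + 2*(-39)) = -570 - (-990 - 78) = -570 - 1*(-1068) = -570 + 1068 = 498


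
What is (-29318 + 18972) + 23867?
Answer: 13521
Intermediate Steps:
(-29318 + 18972) + 23867 = -10346 + 23867 = 13521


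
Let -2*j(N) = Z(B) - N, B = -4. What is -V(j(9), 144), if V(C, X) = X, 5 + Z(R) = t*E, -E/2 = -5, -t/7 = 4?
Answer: -144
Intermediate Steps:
t = -28 (t = -7*4 = -28)
E = 10 (E = -2*(-5) = 10)
Z(R) = -285 (Z(R) = -5 - 28*10 = -5 - 280 = -285)
j(N) = 285/2 + N/2 (j(N) = -(-285 - N)/2 = 285/2 + N/2)
-V(j(9), 144) = -1*144 = -144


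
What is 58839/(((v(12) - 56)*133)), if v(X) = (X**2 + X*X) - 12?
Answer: 5349/2660 ≈ 2.0109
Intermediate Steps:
v(X) = -12 + 2*X**2 (v(X) = (X**2 + X**2) - 12 = 2*X**2 - 12 = -12 + 2*X**2)
58839/(((v(12) - 56)*133)) = 58839/((((-12 + 2*12**2) - 56)*133)) = 58839/((((-12 + 2*144) - 56)*133)) = 58839/((((-12 + 288) - 56)*133)) = 58839/(((276 - 56)*133)) = 58839/((220*133)) = 58839/29260 = 58839*(1/29260) = 5349/2660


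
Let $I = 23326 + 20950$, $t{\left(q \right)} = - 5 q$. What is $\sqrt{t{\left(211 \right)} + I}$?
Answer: $\sqrt{43221} \approx 207.9$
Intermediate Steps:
$I = 44276$
$\sqrt{t{\left(211 \right)} + I} = \sqrt{\left(-5\right) 211 + 44276} = \sqrt{-1055 + 44276} = \sqrt{43221}$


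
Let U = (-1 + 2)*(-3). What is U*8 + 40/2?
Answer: -4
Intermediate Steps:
U = -3 (U = 1*(-3) = -3)
U*8 + 40/2 = -3*8 + 40/2 = -24 + 40*(½) = -24 + 20 = -4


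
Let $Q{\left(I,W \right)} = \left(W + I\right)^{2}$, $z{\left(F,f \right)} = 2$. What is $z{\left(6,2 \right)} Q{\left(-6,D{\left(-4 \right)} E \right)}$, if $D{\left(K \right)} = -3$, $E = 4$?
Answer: $648$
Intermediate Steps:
$Q{\left(I,W \right)} = \left(I + W\right)^{2}$
$z{\left(6,2 \right)} Q{\left(-6,D{\left(-4 \right)} E \right)} = 2 \left(-6 - 12\right)^{2} = 2 \left(-18\right)^{2} = 2 \cdot 324 = 648$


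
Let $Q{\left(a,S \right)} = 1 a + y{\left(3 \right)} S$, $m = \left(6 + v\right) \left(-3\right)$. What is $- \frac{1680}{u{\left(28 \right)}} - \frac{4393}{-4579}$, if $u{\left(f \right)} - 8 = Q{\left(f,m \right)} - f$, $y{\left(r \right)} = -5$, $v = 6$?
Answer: $- \frac{1716709}{215213} \approx -7.9768$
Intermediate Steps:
$m = -36$ ($m = \left(6 + 6\right) \left(-3\right) = 12 \left(-3\right) = -36$)
$Q{\left(a,S \right)} = a - 5 S$ ($Q{\left(a,S \right)} = 1 a - 5 S = a - 5 S$)
$u{\left(f \right)} = 188$ ($u{\left(f \right)} = 8 + \left(\left(f - -180\right) - f\right) = 8 + \left(\left(f + 180\right) - f\right) = 8 + \left(\left(180 + f\right) - f\right) = 8 + 180 = 188$)
$- \frac{1680}{u{\left(28 \right)}} - \frac{4393}{-4579} = - \frac{1680}{188} - \frac{4393}{-4579} = \left(-1680\right) \frac{1}{188} - - \frac{4393}{4579} = - \frac{420}{47} + \frac{4393}{4579} = - \frac{1716709}{215213}$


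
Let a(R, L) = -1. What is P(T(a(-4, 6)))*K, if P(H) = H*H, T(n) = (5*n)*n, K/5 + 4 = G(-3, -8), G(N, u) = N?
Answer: -875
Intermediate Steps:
K = -35 (K = -20 + 5*(-3) = -20 - 15 = -35)
T(n) = 5*n²
P(H) = H²
P(T(a(-4, 6)))*K = (5*(-1)²)²*(-35) = (5*1)²*(-35) = 5²*(-35) = 25*(-35) = -875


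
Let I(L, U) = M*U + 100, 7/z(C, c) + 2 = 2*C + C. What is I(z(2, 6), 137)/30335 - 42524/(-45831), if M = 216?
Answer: 2650779592/1390283385 ≈ 1.9066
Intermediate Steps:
z(C, c) = 7/(-2 + 3*C) (z(C, c) = 7/(-2 + (2*C + C)) = 7/(-2 + 3*C))
I(L, U) = 100 + 216*U (I(L, U) = 216*U + 100 = 100 + 216*U)
I(z(2, 6), 137)/30335 - 42524/(-45831) = (100 + 216*137)/30335 - 42524/(-45831) = (100 + 29592)*(1/30335) - 42524*(-1/45831) = 29692*(1/30335) + 42524/45831 = 29692/30335 + 42524/45831 = 2650779592/1390283385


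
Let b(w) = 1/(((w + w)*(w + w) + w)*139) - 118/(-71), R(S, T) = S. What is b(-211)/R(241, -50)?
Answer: 2917473017/423058301517 ≈ 0.0068961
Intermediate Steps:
b(w) = 118/71 + 1/(139*(w + 4*w**2)) (b(w) = (1/139)/((2*w)*(2*w) + w) - 118*(-1/71) = (1/139)/(4*w**2 + w) + 118/71 = (1/139)/(w + 4*w**2) + 118/71 = 1/(139*(w + 4*w**2)) + 118/71 = 118/71 + 1/(139*(w + 4*w**2)))
b(-211)/R(241, -50) = ((1/9869)*(71 + 16402*(-211) + 65608*(-211)**2)/(-211*(1 + 4*(-211))))/241 = ((1/9869)*(-1/211)*(71 - 3460822 + 65608*44521)/(1 - 844))*(1/241) = ((1/9869)*(-1/211)*(71 - 3460822 + 2920933768)/(-843))*(1/241) = ((1/9869)*(-1/211)*(-1/843)*2917473017)*(1/241) = (2917473017/1755428637)*(1/241) = 2917473017/423058301517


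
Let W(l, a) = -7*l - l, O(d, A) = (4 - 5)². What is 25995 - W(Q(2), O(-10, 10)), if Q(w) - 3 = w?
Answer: 26035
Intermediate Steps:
Q(w) = 3 + w
O(d, A) = 1 (O(d, A) = (-1)² = 1)
W(l, a) = -8*l
25995 - W(Q(2), O(-10, 10)) = 25995 - (-8)*(3 + 2) = 25995 - (-8)*5 = 25995 - 1*(-40) = 25995 + 40 = 26035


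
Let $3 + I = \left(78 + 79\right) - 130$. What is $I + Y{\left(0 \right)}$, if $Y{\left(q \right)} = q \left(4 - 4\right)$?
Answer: $24$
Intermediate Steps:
$I = 24$ ($I = -3 + \left(\left(78 + 79\right) - 130\right) = -3 + \left(157 - 130\right) = -3 + 27 = 24$)
$Y{\left(q \right)} = 0$ ($Y{\left(q \right)} = q 0 = 0$)
$I + Y{\left(0 \right)} = 24 + 0 = 24$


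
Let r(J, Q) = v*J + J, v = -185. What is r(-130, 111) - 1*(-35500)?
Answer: 59420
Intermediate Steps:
r(J, Q) = -184*J (r(J, Q) = -185*J + J = -184*J)
r(-130, 111) - 1*(-35500) = -184*(-130) - 1*(-35500) = 23920 + 35500 = 59420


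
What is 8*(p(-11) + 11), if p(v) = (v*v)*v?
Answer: -10560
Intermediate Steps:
p(v) = v**3 (p(v) = v**2*v = v**3)
8*(p(-11) + 11) = 8*((-11)**3 + 11) = 8*(-1331 + 11) = 8*(-1320) = -10560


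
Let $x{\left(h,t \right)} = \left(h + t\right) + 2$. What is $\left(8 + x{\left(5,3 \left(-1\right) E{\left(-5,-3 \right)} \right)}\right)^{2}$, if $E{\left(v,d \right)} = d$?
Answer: $576$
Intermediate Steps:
$x{\left(h,t \right)} = 2 + h + t$
$\left(8 + x{\left(5,3 \left(-1\right) E{\left(-5,-3 \right)} \right)}\right)^{2} = \left(8 + \left(2 + 5 + 3 \left(-1\right) \left(-3\right)\right)\right)^{2} = \left(8 + \left(2 + 5 - -9\right)\right)^{2} = \left(8 + \left(2 + 5 + 9\right)\right)^{2} = \left(8 + 16\right)^{2} = 24^{2} = 576$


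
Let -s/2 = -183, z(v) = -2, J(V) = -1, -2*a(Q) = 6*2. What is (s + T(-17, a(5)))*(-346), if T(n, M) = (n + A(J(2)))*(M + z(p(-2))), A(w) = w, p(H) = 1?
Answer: -176460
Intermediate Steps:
a(Q) = -6 (a(Q) = -3*2 = -½*12 = -6)
s = 366 (s = -2*(-183) = 366)
T(n, M) = (-1 + n)*(-2 + M) (T(n, M) = (n - 1)*(M - 2) = (-1 + n)*(-2 + M))
(s + T(-17, a(5)))*(-346) = (366 + (2 - 1*(-6) - 2*(-17) - 6*(-17)))*(-346) = (366 + (2 + 6 + 34 + 102))*(-346) = (366 + 144)*(-346) = 510*(-346) = -176460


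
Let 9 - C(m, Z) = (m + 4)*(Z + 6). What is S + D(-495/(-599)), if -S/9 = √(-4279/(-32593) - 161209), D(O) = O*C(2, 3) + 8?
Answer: -17483/599 - 27*I*√157256904946/2963 ≈ -29.187 - 3613.6*I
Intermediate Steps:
C(m, Z) = 9 - (4 + m)*(6 + Z) (C(m, Z) = 9 - (m + 4)*(Z + 6) = 9 - (4 + m)*(6 + Z))
D(O) = 8 - 45*O (D(O) = O*(-15 - 6*2 - 4*3 - 1*3*2) + 8 = O*(-15 - 12 - 12 - 6) + 8 = O*(-45) + 8 = -45*O + 8 = 8 - 45*O)
S = -27*I*√157256904946/2963 (S = -9*√(-4279/(-32593) - 161209) = -9*√(-4279*(-1/32593) - 161209) = -9*√(389/2963 - 161209) = -27*I*√157256904946/2963 ≈ -3613.6*I)
S + D(-495/(-599)) = -27*I*√157256904946/2963 + (8 - (-22275)/(-599)) = -27*I*√157256904946/2963 + (8 - (-22275)*(-1)/599) = -27*I*√157256904946/2963 + (8 - 45*495/599) = -27*I*√157256904946/2963 + (8 - 22275/599) = -27*I*√157256904946/2963 - 17483/599 = -17483/599 - 27*I*√157256904946/2963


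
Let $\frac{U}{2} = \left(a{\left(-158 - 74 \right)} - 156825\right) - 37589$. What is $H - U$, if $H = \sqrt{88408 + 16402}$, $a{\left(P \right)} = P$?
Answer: $389292 + \sqrt{104810} \approx 3.8962 \cdot 10^{5}$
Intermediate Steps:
$H = \sqrt{104810} \approx 323.74$
$U = -389292$ ($U = 2 \left(\left(\left(-158 - 74\right) - 156825\right) - 37589\right) = 2 \left(\left(-232 - 156825\right) - 37589\right) = 2 \left(-157057 - 37589\right) = 2 \left(-194646\right) = -389292$)
$H - U = \sqrt{104810} - -389292 = \sqrt{104810} + 389292 = 389292 + \sqrt{104810}$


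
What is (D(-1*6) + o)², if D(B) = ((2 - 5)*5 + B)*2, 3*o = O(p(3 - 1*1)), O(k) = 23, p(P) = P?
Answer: 10609/9 ≈ 1178.8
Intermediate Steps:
o = 23/3 (o = (⅓)*23 = 23/3 ≈ 7.6667)
D(B) = -30 + 2*B (D(B) = (-3*5 + B)*2 = (-15 + B)*2 = -30 + 2*B)
(D(-1*6) + o)² = ((-30 + 2*(-1*6)) + 23/3)² = ((-30 + 2*(-6)) + 23/3)² = ((-30 - 12) + 23/3)² = (-42 + 23/3)² = (-103/3)² = 10609/9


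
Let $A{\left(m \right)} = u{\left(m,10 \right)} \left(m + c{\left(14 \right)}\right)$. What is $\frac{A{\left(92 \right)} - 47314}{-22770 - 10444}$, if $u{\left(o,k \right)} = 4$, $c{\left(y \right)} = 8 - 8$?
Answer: $\frac{23473}{16607} \approx 1.4134$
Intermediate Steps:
$c{\left(y \right)} = 0$ ($c{\left(y \right)} = 8 - 8 = 0$)
$A{\left(m \right)} = 4 m$ ($A{\left(m \right)} = 4 \left(m + 0\right) = 4 m$)
$\frac{A{\left(92 \right)} - 47314}{-22770 - 10444} = \frac{4 \cdot 92 - 47314}{-22770 - 10444} = \frac{368 - 47314}{-33214} = \left(-46946\right) \left(- \frac{1}{33214}\right) = \frac{23473}{16607}$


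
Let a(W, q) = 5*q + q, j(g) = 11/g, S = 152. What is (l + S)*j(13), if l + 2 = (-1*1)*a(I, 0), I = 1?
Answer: 1650/13 ≈ 126.92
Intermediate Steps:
a(W, q) = 6*q
l = -2 (l = -2 + (-1*1)*(6*0) = -2 - 1*0 = -2 + 0 = -2)
(l + S)*j(13) = (-2 + 152)*(11/13) = 150*(11*(1/13)) = 150*(11/13) = 1650/13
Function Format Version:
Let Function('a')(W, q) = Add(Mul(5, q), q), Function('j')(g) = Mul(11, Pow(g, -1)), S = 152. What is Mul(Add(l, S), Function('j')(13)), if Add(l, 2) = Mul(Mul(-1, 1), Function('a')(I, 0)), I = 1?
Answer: Rational(1650, 13) ≈ 126.92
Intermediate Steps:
Function('a')(W, q) = Mul(6, q)
l = -2 (l = Add(-2, Mul(Mul(-1, 1), Mul(6, 0))) = Add(-2, Mul(-1, 0)) = Add(-2, 0) = -2)
Mul(Add(l, S), Function('j')(13)) = Mul(Add(-2, 152), Mul(11, Pow(13, -1))) = Mul(150, Mul(11, Rational(1, 13))) = Mul(150, Rational(11, 13)) = Rational(1650, 13)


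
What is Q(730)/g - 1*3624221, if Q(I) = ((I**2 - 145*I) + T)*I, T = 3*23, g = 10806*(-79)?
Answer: -515702505804/142279 ≈ -3.6246e+6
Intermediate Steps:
g = -853674
T = 69
Q(I) = I*(69 + I**2 - 145*I) (Q(I) = ((I**2 - 145*I) + 69)*I = (69 + I**2 - 145*I)*I = I*(69 + I**2 - 145*I))
Q(730)/g - 1*3624221 = (730*(69 + 730**2 - 145*730))/(-853674) - 1*3624221 = (730*(69 + 532900 - 105850))*(-1/853674) - 3624221 = (730*427119)*(-1/853674) - 3624221 = 311796870*(-1/853674) - 3624221 = -51966145/142279 - 3624221 = -515702505804/142279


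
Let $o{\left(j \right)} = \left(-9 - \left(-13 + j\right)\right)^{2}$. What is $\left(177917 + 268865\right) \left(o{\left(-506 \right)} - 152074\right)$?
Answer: $48264072332$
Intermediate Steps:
$o{\left(j \right)} = \left(4 - j\right)^{2}$
$\left(177917 + 268865\right) \left(o{\left(-506 \right)} - 152074\right) = \left(177917 + 268865\right) \left(\left(-4 - 506\right)^{2} - 152074\right) = 446782 \left(\left(-510\right)^{2} - 152074\right) = 446782 \left(260100 - 152074\right) = 446782 \cdot 108026 = 48264072332$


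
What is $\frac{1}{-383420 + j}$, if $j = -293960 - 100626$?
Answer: $- \frac{1}{778006} \approx -1.2853 \cdot 10^{-6}$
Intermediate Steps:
$j = -394586$
$\frac{1}{-383420 + j} = \frac{1}{-383420 - 394586} = \frac{1}{-778006} = - \frac{1}{778006}$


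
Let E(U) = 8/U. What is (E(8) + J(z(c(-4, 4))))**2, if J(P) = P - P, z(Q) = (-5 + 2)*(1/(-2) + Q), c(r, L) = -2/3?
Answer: 1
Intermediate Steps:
c(r, L) = -2/3 (c(r, L) = -2*1/3 = -2/3)
z(Q) = 3/2 - 3*Q (z(Q) = -3*(-1/2 + Q) = 3/2 - 3*Q)
J(P) = 0
(E(8) + J(z(c(-4, 4))))**2 = (8/8 + 0)**2 = (8*(1/8) + 0)**2 = (1 + 0)**2 = 1**2 = 1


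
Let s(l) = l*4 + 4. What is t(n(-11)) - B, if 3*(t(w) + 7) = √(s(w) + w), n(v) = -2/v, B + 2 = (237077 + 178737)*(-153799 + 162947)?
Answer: -3803866477 + √66/11 ≈ -3.8039e+9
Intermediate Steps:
s(l) = 4 + 4*l (s(l) = 4*l + 4 = 4 + 4*l)
B = 3803866470 (B = -2 + (237077 + 178737)*(-153799 + 162947) = -2 + 415814*9148 = -2 + 3803866472 = 3803866470)
t(w) = -7 + √(4 + 5*w)/3 (t(w) = -7 + √((4 + 4*w) + w)/3 = -7 + √(4 + 5*w)/3)
t(n(-11)) - B = (-7 + √(4 + 5*(-2/(-11)))/3) - 1*3803866470 = (-7 + √(4 + 5*(-2*(-1/11)))/3) - 3803866470 = (-7 + √(4 + 5*(2/11))/3) - 3803866470 = (-7 + √(4 + 10/11)/3) - 3803866470 = (-7 + √(54/11)/3) - 3803866470 = (-7 + (3*√66/11)/3) - 3803866470 = (-7 + √66/11) - 3803866470 = -3803866477 + √66/11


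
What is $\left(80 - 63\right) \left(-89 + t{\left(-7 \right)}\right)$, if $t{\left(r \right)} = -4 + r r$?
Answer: $-748$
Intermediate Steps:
$t{\left(r \right)} = -4 + r^{2}$
$\left(80 - 63\right) \left(-89 + t{\left(-7 \right)}\right) = \left(80 - 63\right) \left(-89 - \left(4 - \left(-7\right)^{2}\right)\right) = \left(80 - 63\right) \left(-89 + \left(-4 + 49\right)\right) = 17 \left(-89 + 45\right) = 17 \left(-44\right) = -748$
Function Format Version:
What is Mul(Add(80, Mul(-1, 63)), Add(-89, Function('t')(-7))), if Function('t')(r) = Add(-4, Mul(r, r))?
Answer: -748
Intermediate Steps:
Function('t')(r) = Add(-4, Pow(r, 2))
Mul(Add(80, Mul(-1, 63)), Add(-89, Function('t')(-7))) = Mul(Add(80, Mul(-1, 63)), Add(-89, Add(-4, Pow(-7, 2)))) = Mul(Add(80, -63), Add(-89, Add(-4, 49))) = Mul(17, Add(-89, 45)) = Mul(17, -44) = -748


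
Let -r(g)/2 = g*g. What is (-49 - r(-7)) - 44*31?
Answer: -1315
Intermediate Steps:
r(g) = -2*g**2 (r(g) = -2*g*g = -2*g**2)
(-49 - r(-7)) - 44*31 = (-49 - (-2)*(-7)**2) - 44*31 = (-49 - (-2)*49) - 1364 = (-49 - 1*(-98)) - 1364 = (-49 + 98) - 1364 = 49 - 1364 = -1315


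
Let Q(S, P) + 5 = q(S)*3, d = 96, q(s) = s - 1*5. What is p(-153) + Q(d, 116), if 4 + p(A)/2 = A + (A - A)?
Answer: -46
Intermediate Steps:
q(s) = -5 + s (q(s) = s - 5 = -5 + s)
p(A) = -8 + 2*A (p(A) = -8 + 2*(A + (A - A)) = -8 + 2*(A + 0) = -8 + 2*A)
Q(S, P) = -20 + 3*S (Q(S, P) = -5 + (-5 + S)*3 = -5 + (-15 + 3*S) = -20 + 3*S)
p(-153) + Q(d, 116) = (-8 + 2*(-153)) + (-20 + 3*96) = (-8 - 306) + (-20 + 288) = -314 + 268 = -46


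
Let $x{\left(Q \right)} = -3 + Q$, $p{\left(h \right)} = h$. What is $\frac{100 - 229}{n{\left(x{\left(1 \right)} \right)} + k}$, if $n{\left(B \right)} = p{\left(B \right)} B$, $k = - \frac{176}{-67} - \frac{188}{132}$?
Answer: $- \frac{285219}{11503} \approx -24.795$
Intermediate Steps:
$k = \frac{2659}{2211}$ ($k = \left(-176\right) \left(- \frac{1}{67}\right) - \frac{47}{33} = \frac{176}{67} - \frac{47}{33} = \frac{2659}{2211} \approx 1.2026$)
$n{\left(B \right)} = B^{2}$ ($n{\left(B \right)} = B B = B^{2}$)
$\frac{100 - 229}{n{\left(x{\left(1 \right)} \right)} + k} = \frac{100 - 229}{\left(-3 + 1\right)^{2} + \frac{2659}{2211}} = - \frac{129}{\left(-2\right)^{2} + \frac{2659}{2211}} = - \frac{129}{4 + \frac{2659}{2211}} = - \frac{129}{\frac{11503}{2211}} = \left(-129\right) \frac{2211}{11503} = - \frac{285219}{11503}$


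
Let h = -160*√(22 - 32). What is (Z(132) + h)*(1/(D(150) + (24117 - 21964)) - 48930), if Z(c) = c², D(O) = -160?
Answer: -1699144728336/1993 + 15602798240*I*√10/1993 ≈ -8.5256e+8 + 2.4757e+7*I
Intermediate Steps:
h = -160*I*√10 ≈ -505.96*I
(Z(132) + h)*(1/(D(150) + (24117 - 21964)) - 48930) = (132² - 160*I*√10)*(1/(-160 + (24117 - 21964)) - 48930) = (17424 - 160*I*√10)*(1/(-160 + 2153) - 48930) = (17424 - 160*I*√10)*(1/1993 - 48930) = (17424 - 160*I*√10)*(-97517489/1993) = -1699144728336/1993 + 15602798240*I*√10/1993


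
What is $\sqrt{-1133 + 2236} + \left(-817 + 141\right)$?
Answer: $-676 + \sqrt{1103} \approx -642.79$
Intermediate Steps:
$\sqrt{-1133 + 2236} + \left(-817 + 141\right) = \sqrt{1103} - 676 = -676 + \sqrt{1103}$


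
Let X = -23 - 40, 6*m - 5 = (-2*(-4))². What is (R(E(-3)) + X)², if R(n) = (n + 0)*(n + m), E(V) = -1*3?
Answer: 31329/4 ≈ 7832.3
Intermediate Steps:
m = 23/2 (m = ⅚ + (-2*(-4))²/6 = ⅚ + (⅙)*8² = ⅚ + (⅙)*64 = ⅚ + 32/3 = 23/2 ≈ 11.500)
E(V) = -3
R(n) = n*(23/2 + n) (R(n) = (n + 0)*(n + 23/2) = n*(23/2 + n))
X = -63
(R(E(-3)) + X)² = ((½)*(-3)*(23 + 2*(-3)) - 63)² = ((½)*(-3)*(23 - 6) - 63)² = ((½)*(-3)*17 - 63)² = (-51/2 - 63)² = (-177/2)² = 31329/4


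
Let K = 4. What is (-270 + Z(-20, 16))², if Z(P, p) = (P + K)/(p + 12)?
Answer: 3587236/49 ≈ 73209.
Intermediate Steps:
Z(P, p) = (4 + P)/(12 + p) (Z(P, p) = (P + 4)/(p + 12) = (4 + P)/(12 + p))
(-270 + Z(-20, 16))² = (-270 + (4 - 20)/(12 + 16))² = (-270 - 16/28)² = (-270 + (1/28)*(-16))² = (-270 - 4/7)² = (-1894/7)² = 3587236/49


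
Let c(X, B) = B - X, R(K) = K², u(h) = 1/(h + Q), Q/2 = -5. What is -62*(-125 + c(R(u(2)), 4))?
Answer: 240095/32 ≈ 7503.0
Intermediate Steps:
Q = -10 (Q = 2*(-5) = -10)
u(h) = 1/(-10 + h) (u(h) = 1/(h - 10) = 1/(-10 + h))
-62*(-125 + c(R(u(2)), 4)) = -62*(-125 + (4 - (1/(-10 + 2))²)) = -62*(-125 + (4 - (1/(-8))²)) = -62*(-125 + (4 - (-⅛)²)) = -62*(-125 + (4 - 1*1/64)) = -62*(-125 + (4 - 1/64)) = -62*(-125 + 255/64) = -62*(-7745/64) = 240095/32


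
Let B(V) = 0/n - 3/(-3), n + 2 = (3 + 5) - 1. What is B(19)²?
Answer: 1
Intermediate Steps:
n = 5 (n = -2 + ((3 + 5) - 1) = -2 + (8 - 1) = -2 + 7 = 5)
B(V) = 1 (B(V) = 0/5 - 3/(-3) = 0*(⅕) - 3*(-⅓) = 0 + 1 = 1)
B(19)² = 1² = 1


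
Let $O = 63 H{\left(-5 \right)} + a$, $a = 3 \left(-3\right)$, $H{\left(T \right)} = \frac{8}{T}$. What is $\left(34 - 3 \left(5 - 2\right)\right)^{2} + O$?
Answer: $\frac{2576}{5} \approx 515.2$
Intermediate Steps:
$a = -9$
$O = - \frac{549}{5}$ ($O = 63 \frac{8}{-5} - 9 = 63 \cdot 8 \left(- \frac{1}{5}\right) - 9 = 63 \left(- \frac{8}{5}\right) - 9 = - \frac{504}{5} - 9 = - \frac{549}{5} \approx -109.8$)
$\left(34 - 3 \left(5 - 2\right)\right)^{2} + O = \left(34 - 3 \left(5 - 2\right)\right)^{2} - \frac{549}{5} = \left(34 - 9\right)^{2} - \frac{549}{5} = 25^{2} - \frac{549}{5} = 625 - \frac{549}{5} = \frac{2576}{5}$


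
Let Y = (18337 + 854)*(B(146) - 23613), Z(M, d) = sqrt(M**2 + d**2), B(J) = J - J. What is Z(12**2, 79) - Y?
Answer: 453157083 + sqrt(26977) ≈ 4.5316e+8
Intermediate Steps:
B(J) = 0
Y = -453157083 (Y = (18337 + 854)*(0 - 23613) = 19191*(-23613) = -453157083)
Z(12**2, 79) - Y = sqrt((12**2)**2 + 79**2) - 1*(-453157083) = sqrt(144**2 + 6241) + 453157083 = sqrt(20736 + 6241) + 453157083 = sqrt(26977) + 453157083 = 453157083 + sqrt(26977)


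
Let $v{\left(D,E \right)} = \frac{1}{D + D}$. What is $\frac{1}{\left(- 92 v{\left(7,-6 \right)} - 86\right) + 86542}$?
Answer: $\frac{7}{605146} \approx 1.1567 \cdot 10^{-5}$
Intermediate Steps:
$v{\left(D,E \right)} = \frac{1}{2 D}$
$\frac{1}{\left(- 92 v{\left(7,-6 \right)} - 86\right) + 86542} = \frac{1}{\left(- 92 \frac{1}{2 \cdot 7} - 86\right) + 86542} = \frac{1}{\left(- 92 \cdot \frac{1}{2} \cdot \frac{1}{7} - 86\right) + 86542} = \frac{1}{\left(\left(-92\right) \frac{1}{14} - 86\right) + 86542} = \frac{1}{\left(- \frac{46}{7} - 86\right) + 86542} = \frac{1}{- \frac{648}{7} + 86542} = \frac{1}{\frac{605146}{7}} = \frac{7}{605146}$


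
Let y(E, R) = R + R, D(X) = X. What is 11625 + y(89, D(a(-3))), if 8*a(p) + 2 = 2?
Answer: 11625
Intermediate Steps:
a(p) = 0 (a(p) = -1/4 + (1/8)*2 = -1/4 + 1/4 = 0)
y(E, R) = 2*R
11625 + y(89, D(a(-3))) = 11625 + 2*0 = 11625 + 0 = 11625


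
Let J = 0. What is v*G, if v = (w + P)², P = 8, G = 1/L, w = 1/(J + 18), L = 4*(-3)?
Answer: -21025/3888 ≈ -5.4077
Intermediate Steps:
L = -12
w = 1/18 (w = 1/(0 + 18) = 1/18 ≈ 0.055556)
G = -1/12 (G = 1/(-12) = -1/12 ≈ -0.083333)
v = 21025/324 (v = (1/18 + 8)² = (145/18)² = 21025/324 ≈ 64.892)
v*G = (21025/324)*(-1/12) = -21025/3888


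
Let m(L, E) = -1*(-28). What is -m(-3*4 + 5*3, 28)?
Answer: -28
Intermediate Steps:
m(L, E) = 28
-m(-3*4 + 5*3, 28) = -1*28 = -28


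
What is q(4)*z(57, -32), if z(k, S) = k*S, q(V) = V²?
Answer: -29184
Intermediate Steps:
z(k, S) = S*k
q(4)*z(57, -32) = 4²*(-32*57) = 16*(-1824) = -29184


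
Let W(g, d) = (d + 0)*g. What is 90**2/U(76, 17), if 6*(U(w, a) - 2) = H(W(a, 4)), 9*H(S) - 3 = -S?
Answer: 437400/43 ≈ 10172.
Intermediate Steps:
W(g, d) = d*g
H(S) = 1/3 - S/9 (H(S) = 1/3 + (-S)/9 = 1/3 - S/9)
U(w, a) = 37/18 - 2*a/27 (U(w, a) = 2 + (1/3 - 4*a/9)/6 = 2 + (1/18 - 2*a/27) = 37/18 - 2*a/27)
90**2/U(76, 17) = 90**2/(37/18 - 2/27*17) = 8100/(37/18 - 34/27) = 8100/(43/54) = 8100*(54/43) = 437400/43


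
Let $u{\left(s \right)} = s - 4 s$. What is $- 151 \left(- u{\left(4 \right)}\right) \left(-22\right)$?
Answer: $39864$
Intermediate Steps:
$u{\left(s \right)} = - 3 s$
$- 151 \left(- u{\left(4 \right)}\right) \left(-22\right) = - 151 \left(- \left(-3\right) 4\right) \left(-22\right) = - 151 \left(\left(-1\right) \left(-12\right)\right) \left(-22\right) = \left(-151\right) 12 \left(-22\right) = \left(-1812\right) \left(-22\right) = 39864$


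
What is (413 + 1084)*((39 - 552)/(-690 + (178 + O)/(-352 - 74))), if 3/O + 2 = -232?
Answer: 25517808108/22941203 ≈ 1112.3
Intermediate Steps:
O = -1/78 (O = 3/(-2 - 232) = 3/(-234) = 3*(-1/234) = -1/78 ≈ -0.012821)
(413 + 1084)*((39 - 552)/(-690 + (178 + O)/(-352 - 74))) = (413 + 1084)*((39 - 552)/(-690 + (178 - 1/78)/(-352 - 74))) = 1497*(-513/(-690 + (13883/78)/(-426))) = 1497*(-513/(-690 + (13883/78)*(-1/426))) = 1497*(-513/(-690 - 13883/33228)) = 1497*(-513/(-22941203/33228)) = 1497*(-513*(-33228/22941203)) = 1497*(17045964/22941203) = 25517808108/22941203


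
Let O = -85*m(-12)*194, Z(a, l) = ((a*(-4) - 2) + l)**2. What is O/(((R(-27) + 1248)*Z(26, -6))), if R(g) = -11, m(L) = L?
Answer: 24735/1939616 ≈ 0.012753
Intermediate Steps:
Z(a, l) = (-2 + l - 4*a)**2 (Z(a, l) = ((-4*a - 2) + l)**2 = ((-2 - 4*a) + l)**2 = (-2 + l - 4*a)**2)
O = 197880 (O = -85*(-12)*194 = 1020*194 = 197880)
O/(((R(-27) + 1248)*Z(26, -6))) = 197880/(((-11 + 1248)*(2 - 1*(-6) + 4*26)**2)) = 197880/((1237*(2 + 6 + 104)**2)) = 197880/((1237*112**2)) = 197880/((1237*12544)) = 197880/15516928 = 197880*(1/15516928) = 24735/1939616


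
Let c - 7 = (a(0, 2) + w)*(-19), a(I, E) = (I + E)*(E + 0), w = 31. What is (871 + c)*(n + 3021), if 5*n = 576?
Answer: 3340053/5 ≈ 6.6801e+5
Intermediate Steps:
n = 576/5 (n = (⅕)*576 = 576/5 ≈ 115.20)
a(I, E) = E*(E + I) (a(I, E) = (E + I)*E = E*(E + I))
c = -658 (c = 7 + (2*(2 + 0) + 31)*(-19) = 7 + (2*2 + 31)*(-19) = 7 + (4 + 31)*(-19) = 7 + 35*(-19) = 7 - 665 = -658)
(871 + c)*(n + 3021) = (871 - 658)*(576/5 + 3021) = 213*(15681/5) = 3340053/5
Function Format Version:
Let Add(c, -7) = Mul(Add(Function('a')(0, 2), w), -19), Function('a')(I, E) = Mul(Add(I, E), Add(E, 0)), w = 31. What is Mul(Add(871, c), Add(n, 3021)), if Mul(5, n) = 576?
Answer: Rational(3340053, 5) ≈ 6.6801e+5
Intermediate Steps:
n = Rational(576, 5) (n = Mul(Rational(1, 5), 576) = Rational(576, 5) ≈ 115.20)
Function('a')(I, E) = Mul(E, Add(E, I)) (Function('a')(I, E) = Mul(Add(E, I), E) = Mul(E, Add(E, I)))
c = -658 (c = Add(7, Mul(Add(Mul(2, Add(2, 0)), 31), -19)) = Add(7, Mul(Add(Mul(2, 2), 31), -19)) = Add(7, Mul(Add(4, 31), -19)) = Add(7, Mul(35, -19)) = Add(7, -665) = -658)
Mul(Add(871, c), Add(n, 3021)) = Mul(Add(871, -658), Add(Rational(576, 5), 3021)) = Mul(213, Rational(15681, 5)) = Rational(3340053, 5)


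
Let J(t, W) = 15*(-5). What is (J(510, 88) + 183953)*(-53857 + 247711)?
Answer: 35645485812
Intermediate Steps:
J(t, W) = -75
(J(510, 88) + 183953)*(-53857 + 247711) = (-75 + 183953)*(-53857 + 247711) = 183878*193854 = 35645485812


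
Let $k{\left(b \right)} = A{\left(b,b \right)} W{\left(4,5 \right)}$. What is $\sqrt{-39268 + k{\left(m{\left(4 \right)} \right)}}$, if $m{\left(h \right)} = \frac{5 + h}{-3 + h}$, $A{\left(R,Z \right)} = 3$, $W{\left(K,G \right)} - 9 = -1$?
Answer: $2 i \sqrt{9811} \approx 198.1 i$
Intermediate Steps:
$W{\left(K,G \right)} = 8$ ($W{\left(K,G \right)} = 9 - 1 = 8$)
$m{\left(h \right)} = \frac{5 + h}{-3 + h}$
$k{\left(b \right)} = 24$ ($k{\left(b \right)} = 3 \cdot 8 = 24$)
$\sqrt{-39268 + k{\left(m{\left(4 \right)} \right)}} = \sqrt{-39268 + 24} = \sqrt{-39244} = 2 i \sqrt{9811}$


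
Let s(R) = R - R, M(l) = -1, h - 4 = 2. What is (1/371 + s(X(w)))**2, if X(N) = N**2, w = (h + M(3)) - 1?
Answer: 1/137641 ≈ 7.2653e-6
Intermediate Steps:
h = 6 (h = 4 + 2 = 6)
w = 4 (w = (6 - 1) - 1 = 5 - 1 = 4)
s(R) = 0
(1/371 + s(X(w)))**2 = (1/371 + 0)**2 = (1/371)**2 = 1/137641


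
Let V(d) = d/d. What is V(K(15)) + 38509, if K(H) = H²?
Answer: 38510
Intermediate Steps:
V(d) = 1
V(K(15)) + 38509 = 1 + 38509 = 38510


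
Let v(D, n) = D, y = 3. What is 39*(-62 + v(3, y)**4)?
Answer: 741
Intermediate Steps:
39*(-62 + v(3, y)**4) = 39*(-62 + 3**4) = 39*(-62 + 81) = 39*19 = 741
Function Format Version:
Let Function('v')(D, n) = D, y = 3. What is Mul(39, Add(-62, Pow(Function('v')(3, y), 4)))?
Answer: 741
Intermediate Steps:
Mul(39, Add(-62, Pow(Function('v')(3, y), 4))) = Mul(39, Add(-62, Pow(3, 4))) = Mul(39, Add(-62, 81)) = Mul(39, 19) = 741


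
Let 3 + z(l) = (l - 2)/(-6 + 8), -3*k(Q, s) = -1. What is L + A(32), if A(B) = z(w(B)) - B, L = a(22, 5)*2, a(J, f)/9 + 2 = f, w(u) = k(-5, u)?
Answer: 109/6 ≈ 18.167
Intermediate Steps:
k(Q, s) = ⅓ (k(Q, s) = -⅓*(-1) = ⅓)
w(u) = ⅓
a(J, f) = -18 + 9*f
z(l) = -4 + l/2 (z(l) = -3 + (l - 2)/(-6 + 8) = -3 + (-2 + l)/2 = -3 + (-2 + l)*(½) = -3 + (-1 + l/2) = -4 + l/2)
L = 54 (L = (-18 + 9*5)*2 = (-18 + 45)*2 = 27*2 = 54)
A(B) = -23/6 - B (A(B) = (-4 + (½)*(⅓)) - B = (-4 + ⅙) - B = -23/6 - B)
L + A(32) = 54 + (-23/6 - 1*32) = 54 + (-23/6 - 32) = 54 - 215/6 = 109/6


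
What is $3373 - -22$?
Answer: $3395$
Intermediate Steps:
$3373 - -22 = 3373 + \left(28 - 6\right) = 3373 + 22 = 3395$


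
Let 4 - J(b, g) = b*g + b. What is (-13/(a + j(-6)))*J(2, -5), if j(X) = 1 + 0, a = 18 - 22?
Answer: 52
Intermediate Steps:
a = -4
j(X) = 1
J(b, g) = 4 - b - b*g (J(b, g) = 4 - (b*g + b) = 4 - (b + b*g) = 4 + (-b - b*g) = 4 - b - b*g)
(-13/(a + j(-6)))*J(2, -5) = (-13/(-4 + 1))*(4 - 1*2 - 1*2*(-5)) = (-13/(-3))*(4 - 2 + 10) = -13*(-⅓)*12 = (13/3)*12 = 52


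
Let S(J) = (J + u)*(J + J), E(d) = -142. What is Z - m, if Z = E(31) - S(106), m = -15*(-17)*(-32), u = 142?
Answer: -44558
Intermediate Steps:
S(J) = 2*J*(142 + J) (S(J) = (J + 142)*(J + J) = (142 + J)*(2*J) = 2*J*(142 + J))
m = -8160 (m = 255*(-32) = -8160)
Z = -52718 (Z = -142 - 2*106*(142 + 106) = -142 - 2*106*248 = -142 - 1*52576 = -142 - 52576 = -52718)
Z - m = -52718 - 1*(-8160) = -52718 + 8160 = -44558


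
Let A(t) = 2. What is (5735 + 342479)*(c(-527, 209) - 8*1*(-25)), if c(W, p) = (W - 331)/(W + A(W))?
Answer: 12287079204/175 ≈ 7.0212e+7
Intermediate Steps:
c(W, p) = (-331 + W)/(2 + W) (c(W, p) = (W - 331)/(W + 2) = (-331 + W)/(2 + W))
(5735 + 342479)*(c(-527, 209) - 8*1*(-25)) = (5735 + 342479)*((-331 - 527)/(2 - 527) - 8*1*(-25)) = 348214*(-858/(-525) - 8*(-25)) = 348214*(-1/525*(-858) + 200) = 348214*(286/175 + 200) = 348214*(35286/175) = 12287079204/175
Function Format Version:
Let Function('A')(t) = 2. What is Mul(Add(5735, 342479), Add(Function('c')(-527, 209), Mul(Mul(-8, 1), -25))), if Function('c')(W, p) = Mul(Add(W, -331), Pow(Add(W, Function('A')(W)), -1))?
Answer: Rational(12287079204, 175) ≈ 7.0212e+7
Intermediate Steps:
Function('c')(W, p) = Mul(Pow(Add(2, W), -1), Add(-331, W)) (Function('c')(W, p) = Mul(Add(W, -331), Pow(Add(W, 2), -1)) = Mul(Add(-331, W), Pow(Add(2, W), -1)) = Mul(Pow(Add(2, W), -1), Add(-331, W)))
Mul(Add(5735, 342479), Add(Function('c')(-527, 209), Mul(Mul(-8, 1), -25))) = Mul(Add(5735, 342479), Add(Mul(Pow(Add(2, -527), -1), Add(-331, -527)), Mul(Mul(-8, 1), -25))) = Mul(348214, Add(Mul(Pow(-525, -1), -858), Mul(-8, -25))) = Mul(348214, Add(Mul(Rational(-1, 525), -858), 200)) = Mul(348214, Add(Rational(286, 175), 200)) = Mul(348214, Rational(35286, 175)) = Rational(12287079204, 175)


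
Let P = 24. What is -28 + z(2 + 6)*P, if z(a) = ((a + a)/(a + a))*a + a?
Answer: 356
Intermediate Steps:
z(a) = 2*a (z(a) = ((2*a)/((2*a)))*a + a = ((2*a)*(1/(2*a)))*a + a = 1*a + a = a + a = 2*a)
-28 + z(2 + 6)*P = -28 + (2*(2 + 6))*24 = -28 + (2*8)*24 = -28 + 16*24 = -28 + 384 = 356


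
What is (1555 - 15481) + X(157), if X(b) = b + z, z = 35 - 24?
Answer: -13758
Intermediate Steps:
z = 11
X(b) = 11 + b (X(b) = b + 11 = 11 + b)
(1555 - 15481) + X(157) = (1555 - 15481) + (11 + 157) = -13926 + 168 = -13758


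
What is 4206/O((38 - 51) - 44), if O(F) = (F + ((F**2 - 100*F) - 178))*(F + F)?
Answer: -701/165566 ≈ -0.0042340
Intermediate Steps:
O(F) = 2*F*(-178 + F**2 - 99*F) (O(F) = (F + (-178 + F**2 - 100*F))*(2*F) = (-178 + F**2 - 99*F)*(2*F) = 2*F*(-178 + F**2 - 99*F))
4206/O((38 - 51) - 44) = 4206/((2*((38 - 51) - 44)*(-178 + ((38 - 51) - 44)**2 - 99*((38 - 51) - 44)))) = 4206/((2*(-13 - 44)*(-178 + (-13 - 44)**2 - 99*(-13 - 44)))) = 4206/((2*(-57)*(-178 + (-57)**2 - 99*(-57)))) = 4206/((2*(-57)*(-178 + 3249 + 5643))) = 4206/((2*(-57)*8714)) = 4206/(-993396) = 4206*(-1/993396) = -701/165566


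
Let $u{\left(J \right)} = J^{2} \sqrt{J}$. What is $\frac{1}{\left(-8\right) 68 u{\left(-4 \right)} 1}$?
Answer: $\frac{i}{17408} \approx 5.7445 \cdot 10^{-5} i$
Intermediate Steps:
$u{\left(J \right)} = J^{\frac{5}{2}}$
$\frac{1}{\left(-8\right) 68 u{\left(-4 \right)} 1} = \frac{1}{\left(-8\right) 68 \left(-4\right)^{\frac{5}{2}} \cdot 1} = \frac{1}{\left(-544\right) 32 i 1} = \frac{1}{\left(-544\right) 32 i} = \frac{1}{\left(-17408\right) i} = \frac{i}{17408}$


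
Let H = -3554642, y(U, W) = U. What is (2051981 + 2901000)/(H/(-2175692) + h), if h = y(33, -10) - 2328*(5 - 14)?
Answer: 5388080568926/22830225631 ≈ 236.01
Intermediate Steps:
h = 20985 (h = 33 - 2328*(5 - 14) = 33 - 2328*(-9) = 33 - 194*(-108) = 33 + 20952 = 20985)
(2051981 + 2901000)/(H/(-2175692) + h) = (2051981 + 2901000)/(-3554642/(-2175692) + 20985) = 4952981/(-3554642*(-1/2175692) + 20985) = 4952981/(1777321/1087846 + 20985) = 4952981/(22830225631/1087846) = 4952981*(1087846/22830225631) = 5388080568926/22830225631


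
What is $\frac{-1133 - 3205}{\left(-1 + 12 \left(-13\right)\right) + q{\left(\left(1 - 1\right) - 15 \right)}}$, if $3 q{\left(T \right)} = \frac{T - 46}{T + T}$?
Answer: $\frac{390420}{14069} \approx 27.75$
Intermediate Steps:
$q{\left(T \right)} = \frac{-46 + T}{6 T}$ ($q{\left(T \right)} = \frac{\left(T - 46\right) \frac{1}{T + T}}{3} = \frac{\left(-46 + T\right) \frac{1}{2 T}}{3} = \frac{\frac{1}{2} \frac{1}{T} \left(-46 + T\right)}{3} = \frac{-46 + T}{6 T}$)
$\frac{-1133 - 3205}{\left(-1 + 12 \left(-13\right)\right) + q{\left(\left(1 - 1\right) - 15 \right)}} = \frac{-1133 - 3205}{\left(-1 + 12 \left(-13\right)\right) + \frac{-46 + \left(\left(1 - 1\right) - 15\right)}{6 \left(\left(1 - 1\right) - 15\right)}} = - \frac{4338}{\left(-1 - 156\right) + \frac{-46 + \left(0 - 15\right)}{6 \left(0 - 15\right)}} = - \frac{4338}{-157 + \frac{-46 - 15}{6 \left(-15\right)}} = - \frac{4338}{-157 + \frac{1}{6} \left(- \frac{1}{15}\right) \left(-61\right)} = - \frac{4338}{-157 + \frac{61}{90}} = - \frac{4338}{- \frac{14069}{90}} = \left(-4338\right) \left(- \frac{90}{14069}\right) = \frac{390420}{14069}$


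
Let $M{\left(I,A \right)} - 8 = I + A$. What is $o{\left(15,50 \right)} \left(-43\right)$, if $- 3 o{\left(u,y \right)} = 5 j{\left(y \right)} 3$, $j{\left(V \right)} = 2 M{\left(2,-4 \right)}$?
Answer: $2580$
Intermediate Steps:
$M{\left(I,A \right)} = 8 + A + I$ ($M{\left(I,A \right)} = 8 + \left(I + A\right) = 8 + \left(A + I\right) = 8 + A + I$)
$j{\left(V \right)} = 12$ ($j{\left(V \right)} = 2 \left(8 - 4 + 2\right) = 2 \cdot 6 = 12$)
$o{\left(u,y \right)} = -60$ ($o{\left(u,y \right)} = - \frac{5 \cdot 12 \cdot 3}{3} = - \frac{60 \cdot 3}{3} = \left(- \frac{1}{3}\right) 180 = -60$)
$o{\left(15,50 \right)} \left(-43\right) = \left(-60\right) \left(-43\right) = 2580$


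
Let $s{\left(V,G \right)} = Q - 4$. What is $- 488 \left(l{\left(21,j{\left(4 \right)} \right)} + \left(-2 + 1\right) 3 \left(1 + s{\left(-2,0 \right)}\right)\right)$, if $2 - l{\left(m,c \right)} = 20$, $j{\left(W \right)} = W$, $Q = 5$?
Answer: $11712$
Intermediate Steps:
$l{\left(m,c \right)} = -18$ ($l{\left(m,c \right)} = 2 - 20 = -18$)
$s{\left(V,G \right)} = 1$ ($s{\left(V,G \right)} = 5 - 4 = 1$)
$- 488 \left(l{\left(21,j{\left(4 \right)} \right)} + \left(-2 + 1\right) 3 \left(1 + s{\left(-2,0 \right)}\right)\right) = - 488 \left(-18 + \left(-2 + 1\right) 3 \left(1 + 1\right)\right) = - 488 \left(-18 + \left(-1\right) 3 \cdot 2\right) = - 488 \left(-18 - 6\right) = \left(-488\right) \left(-24\right) = 11712$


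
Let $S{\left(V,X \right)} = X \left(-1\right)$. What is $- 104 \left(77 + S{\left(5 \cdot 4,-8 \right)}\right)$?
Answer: $-8840$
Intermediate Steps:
$S{\left(V,X \right)} = - X$
$- 104 \left(77 + S{\left(5 \cdot 4,-8 \right)}\right) = - 104 \left(77 - -8\right) = - 104 \left(77 + 8\right) = \left(-104\right) 85 = -8840$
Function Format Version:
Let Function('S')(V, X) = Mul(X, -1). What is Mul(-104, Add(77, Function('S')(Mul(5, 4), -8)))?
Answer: -8840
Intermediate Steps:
Function('S')(V, X) = Mul(-1, X)
Mul(-104, Add(77, Function('S')(Mul(5, 4), -8))) = Mul(-104, Add(77, Mul(-1, -8))) = Mul(-104, Add(77, 8)) = Mul(-104, 85) = -8840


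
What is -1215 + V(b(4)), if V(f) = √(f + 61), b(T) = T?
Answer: -1215 + √65 ≈ -1206.9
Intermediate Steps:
V(f) = √(61 + f)
-1215 + V(b(4)) = -1215 + √(61 + 4) = -1215 + √65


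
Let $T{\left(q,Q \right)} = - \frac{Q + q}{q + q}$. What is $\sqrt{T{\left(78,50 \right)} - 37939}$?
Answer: $\frac{7 i \sqrt{1177683}}{39} \approx 194.78 i$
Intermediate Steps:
$T{\left(q,Q \right)} = - \frac{Q + q}{2 q}$
$\sqrt{T{\left(78,50 \right)} - 37939} = \sqrt{\frac{\left(-1\right) 50 - 78}{2 \cdot 78} - 37939} = \sqrt{\frac{1}{2} \cdot \frac{1}{78} \left(-50 - 78\right) - 37939} = \sqrt{\frac{1}{2} \cdot \frac{1}{78} \left(-128\right) - 37939} = \sqrt{- \frac{32}{39} - 37939} = \sqrt{- \frac{1479653}{39}} = \frac{7 i \sqrt{1177683}}{39}$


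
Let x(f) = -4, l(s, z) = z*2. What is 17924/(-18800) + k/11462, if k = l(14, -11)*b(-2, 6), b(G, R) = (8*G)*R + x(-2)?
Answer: -1864601/2448700 ≈ -0.76147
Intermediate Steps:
l(s, z) = 2*z
b(G, R) = -4 + 8*G*R (b(G, R) = (8*G)*R - 4 = 8*G*R - 4 = -4 + 8*G*R)
k = 2200 (k = (2*(-11))*(-4 + 8*(-2)*6) = -22*(-4 - 96) = -22*(-100) = 2200)
17924/(-18800) + k/11462 = 17924/(-18800) + 2200/11462 = 17924*(-1/18800) + 2200*(1/11462) = -4481/4700 + 100/521 = -1864601/2448700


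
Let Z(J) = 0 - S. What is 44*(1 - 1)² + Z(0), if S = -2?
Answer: 2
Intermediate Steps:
Z(J) = 2 (Z(J) = 0 - 1*(-2) = 0 + 2 = 2)
44*(1 - 1)² + Z(0) = 44*(1 - 1)² + 2 = 44*0² + 2 = 44*0 + 2 = 0 + 2 = 2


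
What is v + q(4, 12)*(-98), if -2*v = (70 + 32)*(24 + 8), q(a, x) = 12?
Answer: -2808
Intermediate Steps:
v = -1632 (v = -(70 + 32)*(24 + 8)/2 = -51*32 = -½*3264 = -1632)
v + q(4, 12)*(-98) = -1632 + 12*(-98) = -1632 - 1176 = -2808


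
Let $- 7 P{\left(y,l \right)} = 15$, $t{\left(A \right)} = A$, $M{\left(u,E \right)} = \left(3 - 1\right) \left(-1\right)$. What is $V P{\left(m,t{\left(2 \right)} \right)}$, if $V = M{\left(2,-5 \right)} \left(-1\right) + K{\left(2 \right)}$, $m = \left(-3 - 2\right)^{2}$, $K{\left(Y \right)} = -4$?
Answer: $\frac{30}{7} \approx 4.2857$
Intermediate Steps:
$M{\left(u,E \right)} = -2$ ($M{\left(u,E \right)} = 2 \left(-1\right) = -2$)
$m = 25$ ($m = \left(-5\right)^{2} = 25$)
$P{\left(y,l \right)} = - \frac{15}{7}$ ($P{\left(y,l \right)} = \left(- \frac{1}{7}\right) 15 = - \frac{15}{7}$)
$V = -2$ ($V = \left(-2\right) \left(-1\right) - 4 = 2 - 4 = -2$)
$V P{\left(m,t{\left(2 \right)} \right)} = \left(-2\right) \left(- \frac{15}{7}\right) = \frac{30}{7}$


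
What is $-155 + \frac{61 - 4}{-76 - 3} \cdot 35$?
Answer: $- \frac{14240}{79} \approx -180.25$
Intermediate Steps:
$-155 + \frac{61 - 4}{-76 - 3} \cdot 35 = -155 + \frac{57}{-79} \cdot 35 = -155 + 57 \left(- \frac{1}{79}\right) 35 = -155 - \frac{1995}{79} = - \frac{14240}{79}$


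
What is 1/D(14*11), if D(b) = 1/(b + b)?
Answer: 308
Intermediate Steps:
D(b) = 1/(2*b)
1/D(14*11) = 1/(1/(2*((14*11)))) = 1/((½)/154) = 1/((½)*(1/154)) = 1/(1/308) = 308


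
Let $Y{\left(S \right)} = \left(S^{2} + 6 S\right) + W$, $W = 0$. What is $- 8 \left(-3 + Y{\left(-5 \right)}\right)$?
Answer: $64$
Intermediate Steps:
$Y{\left(S \right)} = S^{2} + 6 S$ ($Y{\left(S \right)} = \left(S^{2} + 6 S\right) + 0 = S^{2} + 6 S$)
$- 8 \left(-3 + Y{\left(-5 \right)}\right) = - 8 \left(-3 - 5 \left(6 - 5\right)\right) = - 8 \left(-3 - 5\right) = \left(-8\right) \left(-8\right) = 64$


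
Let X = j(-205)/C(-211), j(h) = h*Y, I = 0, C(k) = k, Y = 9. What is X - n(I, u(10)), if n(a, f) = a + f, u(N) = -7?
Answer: 3322/211 ≈ 15.744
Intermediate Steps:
j(h) = 9*h (j(h) = h*9 = 9*h)
X = 1845/211 (X = (9*(-205))/(-211) = -1845*(-1/211) = 1845/211 ≈ 8.7441)
X - n(I, u(10)) = 1845/211 - (0 - 7) = 1845/211 - 1*(-7) = 1845/211 + 7 = 3322/211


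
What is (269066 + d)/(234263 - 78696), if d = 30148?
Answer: 299214/155567 ≈ 1.9234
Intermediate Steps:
(269066 + d)/(234263 - 78696) = (269066 + 30148)/(234263 - 78696) = 299214/155567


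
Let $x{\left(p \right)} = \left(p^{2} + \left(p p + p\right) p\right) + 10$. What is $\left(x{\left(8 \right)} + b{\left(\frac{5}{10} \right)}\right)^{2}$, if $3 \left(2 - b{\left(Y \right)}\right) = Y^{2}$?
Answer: $\frac{61199329}{144} \approx 4.25 \cdot 10^{5}$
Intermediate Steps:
$x{\left(p \right)} = 10 + p^{2} + p \left(p + p^{2}\right)$ ($x{\left(p \right)} = \left(p^{2} + \left(p^{2} + p\right) p\right) + 10 = \left(p^{2} + \left(p + p^{2}\right) p\right) + 10 = \left(p^{2} + p \left(p + p^{2}\right)\right) + 10 = 10 + p^{2} + p \left(p + p^{2}\right)$)
$b{\left(Y \right)} = 2 - \frac{Y^{2}}{3}$
$\left(x{\left(8 \right)} + b{\left(\frac{5}{10} \right)}\right)^{2} = \left(\left(10 + 8^{3} + 2 \cdot 8^{2}\right) + \left(2 - \frac{\left(\frac{5}{10}\right)^{2}}{3}\right)\right)^{2} = \left(\left(10 + 512 + 2 \cdot 64\right) + \left(2 - \frac{\left(5 \cdot \frac{1}{10}\right)^{2}}{3}\right)\right)^{2} = \left(\left(10 + 512 + 128\right) + \left(2 - \frac{1}{3 \cdot 4}\right)\right)^{2} = \left(650 + \left(2 - \frac{1}{12}\right)\right)^{2} = \left(650 + \frac{23}{12}\right)^{2} = \left(\frac{7823}{12}\right)^{2} = \frac{61199329}{144}$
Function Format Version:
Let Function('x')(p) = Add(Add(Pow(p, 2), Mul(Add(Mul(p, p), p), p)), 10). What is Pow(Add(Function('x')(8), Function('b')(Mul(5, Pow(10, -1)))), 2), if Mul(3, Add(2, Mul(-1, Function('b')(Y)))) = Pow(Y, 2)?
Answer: Rational(61199329, 144) ≈ 4.2500e+5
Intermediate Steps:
Function('x')(p) = Add(10, Pow(p, 2), Mul(p, Add(p, Pow(p, 2)))) (Function('x')(p) = Add(Add(Pow(p, 2), Mul(Add(Pow(p, 2), p), p)), 10) = Add(Add(Pow(p, 2), Mul(Add(p, Pow(p, 2)), p)), 10) = Add(Add(Pow(p, 2), Mul(p, Add(p, Pow(p, 2)))), 10) = Add(10, Pow(p, 2), Mul(p, Add(p, Pow(p, 2)))))
Function('b')(Y) = Add(2, Mul(Rational(-1, 3), Pow(Y, 2)))
Pow(Add(Function('x')(8), Function('b')(Mul(5, Pow(10, -1)))), 2) = Pow(Add(Add(10, Pow(8, 3), Mul(2, Pow(8, 2))), Add(2, Mul(Rational(-1, 3), Pow(Mul(5, Pow(10, -1)), 2)))), 2) = Pow(Add(Add(10, 512, Mul(2, 64)), Add(2, Mul(Rational(-1, 3), Pow(Mul(5, Rational(1, 10)), 2)))), 2) = Pow(Add(Add(10, 512, 128), Add(2, Mul(Rational(-1, 3), Pow(Rational(1, 2), 2)))), 2) = Pow(Add(650, Add(2, Mul(Rational(-1, 3), Rational(1, 4)))), 2) = Pow(Add(650, Add(2, Rational(-1, 12))), 2) = Pow(Add(650, Rational(23, 12)), 2) = Pow(Rational(7823, 12), 2) = Rational(61199329, 144)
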